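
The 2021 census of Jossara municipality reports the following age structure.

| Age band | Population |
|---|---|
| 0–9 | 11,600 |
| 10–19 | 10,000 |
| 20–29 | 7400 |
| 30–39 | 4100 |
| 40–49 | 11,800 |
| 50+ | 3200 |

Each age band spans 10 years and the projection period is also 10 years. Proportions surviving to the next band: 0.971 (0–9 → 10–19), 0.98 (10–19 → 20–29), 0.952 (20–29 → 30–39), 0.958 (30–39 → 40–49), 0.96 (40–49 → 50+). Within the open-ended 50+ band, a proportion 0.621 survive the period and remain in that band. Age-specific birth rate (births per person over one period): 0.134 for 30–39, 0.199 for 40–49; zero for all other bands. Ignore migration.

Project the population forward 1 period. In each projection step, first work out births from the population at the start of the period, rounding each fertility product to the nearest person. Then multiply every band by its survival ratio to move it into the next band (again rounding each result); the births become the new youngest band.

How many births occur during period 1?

2897

Call the bands 1 to 6, youngest first.
[period 1]
Births: 4100 * 0.134 = 549 ; 11800 * 0.199 = 2348 → 2897
Band 2: 11600 * 0.971 = 11264
Band 3: 10000 * 0.98 = 9800
Band 4: 7400 * 0.952 = 7045
Band 5: 4100 * 0.958 = 3928
Band 6: 11800 * 0.96 + 3200 * 0.621 = 11328 + 1987 = 13315
→ [2897, 11264, 9800, 7045, 3928, 13315]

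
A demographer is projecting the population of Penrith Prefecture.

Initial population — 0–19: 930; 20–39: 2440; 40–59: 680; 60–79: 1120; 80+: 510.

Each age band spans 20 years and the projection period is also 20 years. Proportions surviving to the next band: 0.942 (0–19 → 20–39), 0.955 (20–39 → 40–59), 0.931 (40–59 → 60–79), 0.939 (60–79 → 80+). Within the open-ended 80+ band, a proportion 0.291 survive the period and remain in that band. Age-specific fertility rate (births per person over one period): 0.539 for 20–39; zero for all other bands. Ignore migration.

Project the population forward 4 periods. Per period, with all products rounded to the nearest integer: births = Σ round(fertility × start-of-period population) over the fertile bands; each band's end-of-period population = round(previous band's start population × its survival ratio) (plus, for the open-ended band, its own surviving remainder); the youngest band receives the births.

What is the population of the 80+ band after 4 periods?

[period 1]
Births: 2440 × 0.539 = 1315
20–39: 930 × 0.942 = 876
40–59: 2440 × 0.955 = 2330
60–79: 680 × 0.931 = 633
80+: 1120 × 0.939 + 510 × 0.291 = 1052 + 148 = 1200
Giving 1315 / 876 / 2330 / 633 / 1200.
[period 2]
Births: 876 × 0.539 = 472
20–39: 1315 × 0.942 = 1239
40–59: 876 × 0.955 = 837
60–79: 2330 × 0.931 = 2169
80+: 633 × 0.939 + 1200 × 0.291 = 594 + 349 = 943
Giving 472 / 1239 / 837 / 2169 / 943.
[period 3]
Births: 1239 × 0.539 = 668
20–39: 472 × 0.942 = 445
40–59: 1239 × 0.955 = 1183
60–79: 837 × 0.931 = 779
80+: 2169 × 0.939 + 943 × 0.291 = 2037 + 274 = 2311
Giving 668 / 445 / 1183 / 779 / 2311.
[period 4]
Births: 445 × 0.539 = 240
20–39: 668 × 0.942 = 629
40–59: 445 × 0.955 = 425
60–79: 1183 × 0.931 = 1101
80+: 779 × 0.939 + 2311 × 0.291 = 731 + 673 = 1404
Giving 240 / 629 / 425 / 1101 / 1404.

1404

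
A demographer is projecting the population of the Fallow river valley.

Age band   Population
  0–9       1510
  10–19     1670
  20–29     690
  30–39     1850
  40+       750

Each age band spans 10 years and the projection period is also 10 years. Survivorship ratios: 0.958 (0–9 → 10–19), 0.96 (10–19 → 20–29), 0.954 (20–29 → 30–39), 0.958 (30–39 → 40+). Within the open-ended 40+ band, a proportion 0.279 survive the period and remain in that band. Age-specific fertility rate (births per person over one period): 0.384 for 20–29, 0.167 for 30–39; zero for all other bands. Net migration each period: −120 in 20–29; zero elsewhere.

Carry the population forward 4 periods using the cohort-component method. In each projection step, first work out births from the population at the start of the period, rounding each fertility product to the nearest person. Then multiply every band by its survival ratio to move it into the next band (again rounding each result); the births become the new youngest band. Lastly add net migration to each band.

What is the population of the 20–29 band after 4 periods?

Numbering the groups 1..5 from youngest to oldest:
After projecting period 1:
Births: 690 × 0.384 = 265  |  1850 × 0.167 = 309 → total 574
Group 2: 1510 × 0.958 = 1447
Group 3: 1670 × 0.96 = 1603
Group 4: 690 × 0.954 = 658
Group 5: 1850 × 0.958 + 750 × 0.279 = 1772 + 209 = 1981
Net migration: Group 3 − 120 → 1483
Giving 574 / 1447 / 1483 / 658 / 1981.
After projecting period 2:
Births: 1483 × 0.384 = 569  |  658 × 0.167 = 110 → total 679
Group 2: 574 × 0.958 = 550
Group 3: 1447 × 0.96 = 1389
Group 4: 1483 × 0.954 = 1415
Group 5: 658 × 0.958 + 1981 × 0.279 = 630 + 553 = 1183
Net migration: Group 3 − 120 → 1269
Giving 679 / 550 / 1269 / 1415 / 1183.
After projecting period 3:
Births: 1269 × 0.384 = 487  |  1415 × 0.167 = 236 → total 723
Group 2: 679 × 0.958 = 650
Group 3: 550 × 0.96 = 528
Group 4: 1269 × 0.954 = 1211
Group 5: 1415 × 0.958 + 1183 × 0.279 = 1356 + 330 = 1686
Net migration: Group 3 − 120 → 408
Giving 723 / 650 / 408 / 1211 / 1686.
After projecting period 4:
Births: 408 × 0.384 = 157  |  1211 × 0.167 = 202 → total 359
Group 2: 723 × 0.958 = 693
Group 3: 650 × 0.96 = 624
Group 4: 408 × 0.954 = 389
Group 5: 1211 × 0.958 + 1686 × 0.279 = 1160 + 470 = 1630
Net migration: Group 3 − 120 → 504
Giving 359 / 693 / 504 / 389 / 1630.

504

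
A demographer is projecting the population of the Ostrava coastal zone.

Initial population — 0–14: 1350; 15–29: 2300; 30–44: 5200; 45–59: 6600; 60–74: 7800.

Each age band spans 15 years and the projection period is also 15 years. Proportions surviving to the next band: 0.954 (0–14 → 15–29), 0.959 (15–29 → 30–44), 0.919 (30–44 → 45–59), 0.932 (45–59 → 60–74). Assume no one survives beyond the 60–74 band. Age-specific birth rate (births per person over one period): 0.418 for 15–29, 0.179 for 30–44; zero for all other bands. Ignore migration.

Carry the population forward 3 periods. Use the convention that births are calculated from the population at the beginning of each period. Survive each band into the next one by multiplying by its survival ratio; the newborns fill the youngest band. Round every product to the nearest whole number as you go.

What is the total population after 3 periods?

6620

After projecting period 1:
Births: 2300 × 0.418 = 961 ; 5200 × 0.179 = 931 ⇒ total 1892
15–29: 1350 × 0.954 = 1288
30–44: 2300 × 0.959 = 2206
45–59: 5200 × 0.919 = 4779
60–74: 6600 × 0.932 = 6151
→ [1892, 1288, 2206, 4779, 6151]
After projecting period 2:
Births: 1288 × 0.418 = 538 ; 2206 × 0.179 = 395 ⇒ total 933
15–29: 1892 × 0.954 = 1805
30–44: 1288 × 0.959 = 1235
45–59: 2206 × 0.919 = 2027
60–74: 4779 × 0.932 = 4454
→ [933, 1805, 1235, 2027, 4454]
After projecting period 3:
Births: 1805 × 0.418 = 754 ; 1235 × 0.179 = 221 ⇒ total 975
15–29: 933 × 0.954 = 890
30–44: 1805 × 0.959 = 1731
45–59: 1235 × 0.919 = 1135
60–74: 2027 × 0.932 = 1889
→ [975, 890, 1731, 1135, 1889]
Total after period 3: 975 + 890 + 1731 + 1135 + 1889 = 6620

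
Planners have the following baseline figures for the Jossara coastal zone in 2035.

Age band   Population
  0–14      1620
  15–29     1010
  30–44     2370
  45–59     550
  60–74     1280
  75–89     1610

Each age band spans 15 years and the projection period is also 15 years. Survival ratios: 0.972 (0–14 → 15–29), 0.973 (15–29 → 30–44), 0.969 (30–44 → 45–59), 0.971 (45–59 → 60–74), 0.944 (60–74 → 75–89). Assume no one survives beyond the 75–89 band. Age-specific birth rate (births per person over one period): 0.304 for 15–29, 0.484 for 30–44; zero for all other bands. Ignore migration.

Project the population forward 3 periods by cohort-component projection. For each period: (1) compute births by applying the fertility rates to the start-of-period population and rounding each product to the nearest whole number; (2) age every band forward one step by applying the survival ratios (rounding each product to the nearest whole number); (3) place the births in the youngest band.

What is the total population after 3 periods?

7989

Numbering the bands 1..6 from youngest to oldest:
After projecting period 1:
Births: 1010 × 0.304 = 307 ; 2370 × 0.484 = 1147 — total 1454
Band 2: 1620 × 0.972 = 1575
Band 3: 1010 × 0.973 = 983
Band 4: 2370 × 0.969 = 2297
Band 5: 550 × 0.971 = 534
Band 6: 1280 × 0.944 = 1208
Giving 1454 / 1575 / 983 / 2297 / 534 / 1208.
After projecting period 2:
Births: 1575 × 0.304 = 479 ; 983 × 0.484 = 476 — total 955
Band 2: 1454 × 0.972 = 1413
Band 3: 1575 × 0.973 = 1532
Band 4: 983 × 0.969 = 953
Band 5: 2297 × 0.971 = 2230
Band 6: 534 × 0.944 = 504
Giving 955 / 1413 / 1532 / 953 / 2230 / 504.
After projecting period 3:
Births: 1413 × 0.304 = 430 ; 1532 × 0.484 = 741 — total 1171
Band 2: 955 × 0.972 = 928
Band 3: 1413 × 0.973 = 1375
Band 4: 1532 × 0.969 = 1485
Band 5: 953 × 0.971 = 925
Band 6: 2230 × 0.944 = 2105
Giving 1171 / 928 / 1375 / 1485 / 925 / 2105.
Total after period 3: 1171 + 928 + 1375 + 1485 + 925 + 2105 = 7989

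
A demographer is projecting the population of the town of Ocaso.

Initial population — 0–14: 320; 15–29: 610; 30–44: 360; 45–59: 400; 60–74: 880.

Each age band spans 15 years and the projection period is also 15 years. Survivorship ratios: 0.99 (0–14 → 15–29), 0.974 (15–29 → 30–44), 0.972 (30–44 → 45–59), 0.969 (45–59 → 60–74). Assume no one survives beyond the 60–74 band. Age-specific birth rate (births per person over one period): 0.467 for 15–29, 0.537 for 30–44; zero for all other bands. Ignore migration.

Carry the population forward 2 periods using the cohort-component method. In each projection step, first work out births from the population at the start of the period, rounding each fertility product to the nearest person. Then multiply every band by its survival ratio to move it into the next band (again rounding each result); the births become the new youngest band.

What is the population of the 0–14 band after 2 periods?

Call the groups 1 to 5, youngest first.
— Period 1 —
Births: 610 * 0.467 = 285, 360 * 0.537 = 193 ⇒ total 478
Group 2: 320 * 0.99 = 317
Group 3: 610 * 0.974 = 594
Group 4: 360 * 0.972 = 350
Group 5: 400 * 0.969 = 388
End of period: [478, 317, 594, 350, 388]
— Period 2 —
Births: 317 * 0.467 = 148, 594 * 0.537 = 319 ⇒ total 467
Group 2: 478 * 0.99 = 473
Group 3: 317 * 0.974 = 309
Group 4: 594 * 0.972 = 577
Group 5: 350 * 0.969 = 339
End of period: [467, 473, 309, 577, 339]

467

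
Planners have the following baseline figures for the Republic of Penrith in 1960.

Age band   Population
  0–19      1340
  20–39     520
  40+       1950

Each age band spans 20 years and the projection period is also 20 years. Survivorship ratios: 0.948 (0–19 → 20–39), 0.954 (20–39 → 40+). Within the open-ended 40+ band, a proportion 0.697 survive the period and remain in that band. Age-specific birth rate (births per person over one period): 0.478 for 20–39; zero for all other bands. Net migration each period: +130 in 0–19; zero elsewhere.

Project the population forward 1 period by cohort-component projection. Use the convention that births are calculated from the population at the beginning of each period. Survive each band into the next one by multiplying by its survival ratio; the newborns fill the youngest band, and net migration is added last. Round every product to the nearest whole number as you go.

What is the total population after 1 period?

3504

Call the bands 1 to 3, youngest first.
Period 1:
Births: 520 × 0.478 = 249
Band 2: 1340 × 0.948 = 1270
Band 3: 520 × 0.954 + 1950 × 0.697 = 496 + 1359 = 1855
Net migration: Band 1 + 130 → 379
Giving 379 / 1270 / 1855.
Total after period 1: 379 + 1270 + 1855 = 3504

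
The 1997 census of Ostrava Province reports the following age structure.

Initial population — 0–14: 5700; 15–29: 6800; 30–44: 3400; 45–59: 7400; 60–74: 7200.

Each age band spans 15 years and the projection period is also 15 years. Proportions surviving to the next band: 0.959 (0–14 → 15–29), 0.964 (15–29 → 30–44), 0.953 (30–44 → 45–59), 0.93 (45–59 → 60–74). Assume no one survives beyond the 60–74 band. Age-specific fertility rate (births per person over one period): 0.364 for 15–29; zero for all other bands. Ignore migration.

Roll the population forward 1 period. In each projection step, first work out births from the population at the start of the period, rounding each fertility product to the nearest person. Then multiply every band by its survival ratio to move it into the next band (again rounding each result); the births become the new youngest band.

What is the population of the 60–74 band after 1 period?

— Period 1 —
Births: 6800 × 0.364 = 2475
15–29: 5700 × 0.959 = 5466
30–44: 6800 × 0.964 = 6555
45–59: 3400 × 0.953 = 3240
60–74: 7400 × 0.93 = 6882
End of period: [2475, 5466, 6555, 3240, 6882]

6882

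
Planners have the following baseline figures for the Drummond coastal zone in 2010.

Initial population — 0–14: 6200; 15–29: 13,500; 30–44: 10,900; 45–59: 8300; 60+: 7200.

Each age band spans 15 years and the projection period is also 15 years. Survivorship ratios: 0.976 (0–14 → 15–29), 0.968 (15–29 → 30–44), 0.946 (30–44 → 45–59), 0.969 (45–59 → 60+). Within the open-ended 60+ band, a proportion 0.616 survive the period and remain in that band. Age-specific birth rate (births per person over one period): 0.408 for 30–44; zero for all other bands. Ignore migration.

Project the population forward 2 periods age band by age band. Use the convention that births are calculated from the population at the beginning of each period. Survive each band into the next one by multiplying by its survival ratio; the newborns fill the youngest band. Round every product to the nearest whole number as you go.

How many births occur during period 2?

5332

Call the bands 1 to 5, youngest first.
Period 1:
Births: 10900 × 0.408 = 4447
Band 2: 6200 × 0.976 = 6051
Band 3: 13500 × 0.968 = 13068
Band 4: 10900 × 0.946 = 10311
Band 5: 8300 × 0.969 + 7200 × 0.616 = 8043 + 4435 = 12478
Population now: 0–14=4447, 15–29=6051, 30–44=13068, 45–59=10311, 60+=12478
Period 2:
Births: 13068 × 0.408 = 5332
Band 2: 4447 × 0.976 = 4340
Band 3: 6051 × 0.968 = 5857
Band 4: 13068 × 0.946 = 12362
Band 5: 10311 × 0.969 + 12478 × 0.616 = 9991 + 7686 = 17677
Population now: 0–14=5332, 15–29=4340, 30–44=5857, 45–59=12362, 60+=17677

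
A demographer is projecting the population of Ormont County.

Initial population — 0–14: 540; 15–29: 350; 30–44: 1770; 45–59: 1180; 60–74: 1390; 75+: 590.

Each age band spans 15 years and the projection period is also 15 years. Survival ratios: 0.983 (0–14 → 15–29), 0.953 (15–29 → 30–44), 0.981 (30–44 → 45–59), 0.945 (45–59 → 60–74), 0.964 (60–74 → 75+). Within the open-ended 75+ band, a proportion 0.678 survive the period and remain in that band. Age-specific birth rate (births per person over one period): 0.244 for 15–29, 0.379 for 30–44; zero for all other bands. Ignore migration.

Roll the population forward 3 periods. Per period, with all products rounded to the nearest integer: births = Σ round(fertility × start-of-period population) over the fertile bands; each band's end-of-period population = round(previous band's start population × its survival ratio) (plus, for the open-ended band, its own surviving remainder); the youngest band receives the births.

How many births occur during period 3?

Period 1.
Births: 350 * 0.244 = 85, 1770 * 0.379 = 671 → 756
15–29: 540 * 0.983 = 531
30–44: 350 * 0.953 = 334
45–59: 1770 * 0.981 = 1736
60–74: 1180 * 0.945 = 1115
75+: 1390 * 0.964 + 590 * 0.678 = 1340 + 400 = 1740
Giving 756 / 531 / 334 / 1736 / 1115 / 1740.
Period 2.
Births: 531 * 0.244 = 130, 334 * 0.379 = 127 → 257
15–29: 756 * 0.983 = 743
30–44: 531 * 0.953 = 506
45–59: 334 * 0.981 = 328
60–74: 1736 * 0.945 = 1641
75+: 1115 * 0.964 + 1740 * 0.678 = 1075 + 1180 = 2255
Giving 257 / 743 / 506 / 328 / 1641 / 2255.
Period 3.
Births: 743 * 0.244 = 181, 506 * 0.379 = 192 → 373
15–29: 257 * 0.983 = 253
30–44: 743 * 0.953 = 708
45–59: 506 * 0.981 = 496
60–74: 328 * 0.945 = 310
75+: 1641 * 0.964 + 2255 * 0.678 = 1582 + 1529 = 3111
Giving 373 / 253 / 708 / 496 / 310 / 3111.

373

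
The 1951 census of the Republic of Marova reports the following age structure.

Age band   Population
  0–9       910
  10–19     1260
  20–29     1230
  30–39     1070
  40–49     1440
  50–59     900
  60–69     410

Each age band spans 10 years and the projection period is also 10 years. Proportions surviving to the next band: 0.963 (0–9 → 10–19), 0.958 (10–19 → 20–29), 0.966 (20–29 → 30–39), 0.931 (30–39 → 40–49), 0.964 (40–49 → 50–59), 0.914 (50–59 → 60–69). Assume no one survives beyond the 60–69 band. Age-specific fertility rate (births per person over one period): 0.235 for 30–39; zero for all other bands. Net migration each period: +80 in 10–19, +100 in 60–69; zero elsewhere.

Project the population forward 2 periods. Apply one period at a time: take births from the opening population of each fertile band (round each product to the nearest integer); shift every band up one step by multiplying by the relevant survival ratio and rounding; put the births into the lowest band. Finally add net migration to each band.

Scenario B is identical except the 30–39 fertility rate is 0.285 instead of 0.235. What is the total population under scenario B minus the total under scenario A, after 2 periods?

112

Period 1:
Births: 1070 * 0.235 = 251
10–19: 910 * 0.963 = 876
20–29: 1260 * 0.958 = 1207
30–39: 1230 * 0.966 = 1188
40–49: 1070 * 0.931 = 996
50–59: 1440 * 0.964 = 1388
60–69: 900 * 0.914 = 823
Net migration: 10–19 + 80 → 956; 60–69 + 100 → 923
Giving 251 / 956 / 1207 / 1188 / 996 / 1388 / 923.
Period 2:
Births: 1188 * 0.235 = 279
10–19: 251 * 0.963 = 242
20–29: 956 * 0.958 = 916
30–39: 1207 * 0.966 = 1166
40–49: 1188 * 0.931 = 1106
50–59: 996 * 0.964 = 960
60–69: 1388 * 0.914 = 1269
Net migration: 10–19 + 80 → 322; 60–69 + 100 → 1369
Giving 279 / 322 / 916 / 1166 / 1106 / 960 / 1369.
Scenario A total after 2 periods: 6118
Scenario B projection —
Period 1:
Births: 1070 * 0.285 = 305
10–19: 910 * 0.963 = 876
20–29: 1260 * 0.958 = 1207
30–39: 1230 * 0.966 = 1188
40–49: 1070 * 0.931 = 996
50–59: 1440 * 0.964 = 1388
60–69: 900 * 0.914 = 823
Net migration: 10–19 + 80 → 956; 60–69 + 100 → 923
Giving 305 / 956 / 1207 / 1188 / 996 / 1388 / 923.
Period 2:
Births: 1188 * 0.285 = 339
10–19: 305 * 0.963 = 294
20–29: 956 * 0.958 = 916
30–39: 1207 * 0.966 = 1166
40–49: 1188 * 0.931 = 1106
50–59: 996 * 0.964 = 960
60–69: 1388 * 0.914 = 1269
Net migration: 10–19 + 80 → 374; 60–69 + 100 → 1369
Giving 339 / 374 / 916 / 1166 / 1106 / 960 / 1369.
Scenario B total after 2 periods: 6230
Difference B − A = 6230 − 6118 = 112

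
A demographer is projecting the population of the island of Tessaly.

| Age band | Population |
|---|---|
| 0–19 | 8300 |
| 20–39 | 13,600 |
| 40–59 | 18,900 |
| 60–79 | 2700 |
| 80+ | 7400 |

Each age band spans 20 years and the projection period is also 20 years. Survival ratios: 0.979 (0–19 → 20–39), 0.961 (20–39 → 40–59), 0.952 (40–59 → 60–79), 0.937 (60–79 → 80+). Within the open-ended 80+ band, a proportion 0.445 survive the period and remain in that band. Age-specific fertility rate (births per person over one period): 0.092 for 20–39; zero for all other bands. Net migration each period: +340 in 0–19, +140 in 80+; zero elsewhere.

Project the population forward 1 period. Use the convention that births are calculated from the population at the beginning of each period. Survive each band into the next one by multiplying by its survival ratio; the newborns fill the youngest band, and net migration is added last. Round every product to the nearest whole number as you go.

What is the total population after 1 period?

46743

Period 1.
Births: 13600 * 0.092 = 1251
20–39: 8300 * 0.979 = 8126
40–59: 13600 * 0.961 = 13070
60–79: 18900 * 0.952 = 17993
80+: 2700 * 0.937 + 7400 * 0.445 = 2530 + 3293 = 5823
Net migration: 0–19 + 340 → 1591; 80+ + 140 → 5963
End of period: [1591, 8126, 13070, 17993, 5963]
Total after period 1: 1591 + 8126 + 13070 + 17993 + 5963 = 46743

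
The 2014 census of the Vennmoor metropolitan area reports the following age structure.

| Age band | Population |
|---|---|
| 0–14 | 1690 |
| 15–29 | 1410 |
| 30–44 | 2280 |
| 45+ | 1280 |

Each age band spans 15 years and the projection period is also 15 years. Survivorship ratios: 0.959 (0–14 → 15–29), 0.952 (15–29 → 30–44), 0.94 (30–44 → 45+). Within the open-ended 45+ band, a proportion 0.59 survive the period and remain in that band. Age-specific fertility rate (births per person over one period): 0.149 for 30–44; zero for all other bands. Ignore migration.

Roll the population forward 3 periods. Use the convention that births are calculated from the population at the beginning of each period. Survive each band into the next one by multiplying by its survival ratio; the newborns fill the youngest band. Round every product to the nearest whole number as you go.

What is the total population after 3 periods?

(Groups numbered youngest = 1 to oldest = 4.)
Period 1.
Births: 2280 × 0.149 = 340
Group 2: 1690 × 0.959 = 1621
Group 3: 1410 × 0.952 = 1342
Group 4: 2280 × 0.94 + 1280 × 0.59 = 2143 + 755 = 2898
→ [340, 1621, 1342, 2898]
Period 2.
Births: 1342 × 0.149 = 200
Group 2: 340 × 0.959 = 326
Group 3: 1621 × 0.952 = 1543
Group 4: 1342 × 0.94 + 2898 × 0.59 = 1261 + 1710 = 2971
→ [200, 326, 1543, 2971]
Period 3.
Births: 1543 × 0.149 = 230
Group 2: 200 × 0.959 = 192
Group 3: 326 × 0.952 = 310
Group 4: 1543 × 0.94 + 2971 × 0.59 = 1450 + 1753 = 3203
→ [230, 192, 310, 3203]
Total after period 3: 230 + 192 + 310 + 3203 = 3935

3935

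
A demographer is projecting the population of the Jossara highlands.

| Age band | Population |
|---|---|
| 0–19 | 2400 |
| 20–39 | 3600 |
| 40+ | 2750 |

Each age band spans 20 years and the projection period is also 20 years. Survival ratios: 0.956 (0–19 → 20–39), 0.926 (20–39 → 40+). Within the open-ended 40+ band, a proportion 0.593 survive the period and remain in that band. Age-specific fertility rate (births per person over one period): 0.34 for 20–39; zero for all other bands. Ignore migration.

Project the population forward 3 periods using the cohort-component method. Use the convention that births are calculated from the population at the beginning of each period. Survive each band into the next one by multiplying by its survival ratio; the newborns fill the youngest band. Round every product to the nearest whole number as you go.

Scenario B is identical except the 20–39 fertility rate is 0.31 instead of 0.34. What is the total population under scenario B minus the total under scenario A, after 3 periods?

Let band 1 be 0–19 through band 3 = 40+.
After projecting period 1:
Births: 3600 × 0.34 = 1224
Band 2: 2400 × 0.956 = 2294
Band 3: 3600 × 0.926 + 2750 × 0.593 = 3334 + 1631 = 4965
End of period: [1224, 2294, 4965]
After projecting period 2:
Births: 2294 × 0.34 = 780
Band 2: 1224 × 0.956 = 1170
Band 3: 2294 × 0.926 + 4965 × 0.593 = 2124 + 2944 = 5068
End of period: [780, 1170, 5068]
After projecting period 3:
Births: 1170 × 0.34 = 398
Band 2: 780 × 0.956 = 746
Band 3: 1170 × 0.926 + 5068 × 0.593 = 1083 + 3005 = 4088
End of period: [398, 746, 4088]
Scenario A total after 3 periods: 5232
Scenario B projection —
After projecting period 1:
Births: 3600 × 0.31 = 1116
Band 2: 2400 × 0.956 = 2294
Band 3: 3600 × 0.926 + 2750 × 0.593 = 3334 + 1631 = 4965
End of period: [1116, 2294, 4965]
After projecting period 2:
Births: 2294 × 0.31 = 711
Band 2: 1116 × 0.956 = 1067
Band 3: 2294 × 0.926 + 4965 × 0.593 = 2124 + 2944 = 5068
End of period: [711, 1067, 5068]
After projecting period 3:
Births: 1067 × 0.31 = 331
Band 2: 711 × 0.956 = 680
Band 3: 1067 × 0.926 + 5068 × 0.593 = 988 + 3005 = 3993
End of period: [331, 680, 3993]
Scenario B total after 3 periods: 5004
Difference B − A = 5004 − 5232 = -228

-228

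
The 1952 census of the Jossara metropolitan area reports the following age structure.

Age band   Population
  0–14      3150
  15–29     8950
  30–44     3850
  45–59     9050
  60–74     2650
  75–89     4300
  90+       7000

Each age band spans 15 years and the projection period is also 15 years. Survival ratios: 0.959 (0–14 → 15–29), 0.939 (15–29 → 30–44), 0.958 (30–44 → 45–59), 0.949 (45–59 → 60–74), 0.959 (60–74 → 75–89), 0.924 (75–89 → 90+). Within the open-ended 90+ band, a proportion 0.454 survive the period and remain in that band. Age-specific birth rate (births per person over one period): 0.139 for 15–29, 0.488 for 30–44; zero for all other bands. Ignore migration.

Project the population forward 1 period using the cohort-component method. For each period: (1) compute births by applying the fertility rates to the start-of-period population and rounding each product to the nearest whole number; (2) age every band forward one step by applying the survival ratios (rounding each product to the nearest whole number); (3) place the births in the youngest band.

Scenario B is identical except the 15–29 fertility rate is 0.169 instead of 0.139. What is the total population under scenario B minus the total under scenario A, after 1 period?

269

(Groups numbered youngest = 1 to oldest = 7.)
Period 1.
Births: 8950 * 0.139 = 1244, 3850 * 0.488 = 1879 → 3123
Group 2: 3150 * 0.959 = 3021
Group 3: 8950 * 0.939 = 8404
Group 4: 3850 * 0.958 = 3688
Group 5: 9050 * 0.949 = 8588
Group 6: 2650 * 0.959 = 2541
Group 7: 4300 * 0.924 + 7000 * 0.454 = 3973 + 3178 = 7151
End of period: [3123, 3021, 8404, 3688, 8588, 2541, 7151]
Scenario A total after 1 period: 36516
Scenario B projection —
Period 1.
Births: 8950 * 0.169 = 1513, 3850 * 0.488 = 1879 → 3392
Group 2: 3150 * 0.959 = 3021
Group 3: 8950 * 0.939 = 8404
Group 4: 3850 * 0.958 = 3688
Group 5: 9050 * 0.949 = 8588
Group 6: 2650 * 0.959 = 2541
Group 7: 4300 * 0.924 + 7000 * 0.454 = 3973 + 3178 = 7151
End of period: [3392, 3021, 8404, 3688, 8588, 2541, 7151]
Scenario B total after 1 period: 36785
Difference B − A = 36785 − 36516 = 269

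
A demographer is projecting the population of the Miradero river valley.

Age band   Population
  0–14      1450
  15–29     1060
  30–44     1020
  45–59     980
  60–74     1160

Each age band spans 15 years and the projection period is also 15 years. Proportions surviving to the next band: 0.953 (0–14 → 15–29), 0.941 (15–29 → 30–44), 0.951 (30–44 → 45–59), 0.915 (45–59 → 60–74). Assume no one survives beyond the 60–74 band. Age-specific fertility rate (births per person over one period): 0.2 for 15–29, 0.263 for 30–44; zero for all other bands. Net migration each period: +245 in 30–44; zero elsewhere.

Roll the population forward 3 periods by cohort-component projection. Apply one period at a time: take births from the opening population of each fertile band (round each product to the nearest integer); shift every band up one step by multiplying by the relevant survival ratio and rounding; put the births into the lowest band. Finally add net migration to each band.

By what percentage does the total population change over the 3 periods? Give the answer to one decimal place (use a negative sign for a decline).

-24.2

Period 1.
Births: 1060 × 0.2 = 212 ; 1020 × 0.263 = 268 → 480
15–29: 1450 × 0.953 = 1382
30–44: 1060 × 0.941 = 997
45–59: 1020 × 0.951 = 970
60–74: 980 × 0.915 = 897
Net migration: 30–44 + 245 → 1242
End of period: [480, 1382, 1242, 970, 897]
Period 2.
Births: 1382 × 0.2 = 276 ; 1242 × 0.263 = 327 → 603
15–29: 480 × 0.953 = 457
30–44: 1382 × 0.941 = 1300
45–59: 1242 × 0.951 = 1181
60–74: 970 × 0.915 = 888
Net migration: 30–44 + 245 → 1545
End of period: [603, 457, 1545, 1181, 888]
Period 3.
Births: 457 × 0.2 = 91 ; 1545 × 0.263 = 406 → 497
15–29: 603 × 0.953 = 575
30–44: 457 × 0.941 = 430
45–59: 1545 × 0.951 = 1469
60–74: 1181 × 0.915 = 1081
Net migration: 30–44 + 245 → 675
End of period: [497, 575, 675, 1469, 1081]
Total: 5670 → 4297; change = -1373; percentage change = -24.2%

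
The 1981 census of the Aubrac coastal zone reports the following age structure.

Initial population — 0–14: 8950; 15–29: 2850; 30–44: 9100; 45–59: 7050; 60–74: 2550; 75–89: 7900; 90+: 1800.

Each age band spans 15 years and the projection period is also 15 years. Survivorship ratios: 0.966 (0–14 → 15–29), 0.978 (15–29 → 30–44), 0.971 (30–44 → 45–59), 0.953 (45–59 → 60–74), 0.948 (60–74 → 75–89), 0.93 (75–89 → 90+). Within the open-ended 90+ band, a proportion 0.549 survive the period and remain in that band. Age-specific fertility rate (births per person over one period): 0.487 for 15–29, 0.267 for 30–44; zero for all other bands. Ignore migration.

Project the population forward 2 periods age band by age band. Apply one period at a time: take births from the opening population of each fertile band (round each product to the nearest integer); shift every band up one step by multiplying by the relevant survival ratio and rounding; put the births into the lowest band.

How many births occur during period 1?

3818

(Groups numbered youngest = 1 to oldest = 7.)
Period 1.
Births: 2850 × 0.487 = 1388, 9100 × 0.267 = 2430 ⇒ total 3818
Group 2: 8950 × 0.966 = 8646
Group 3: 2850 × 0.978 = 2787
Group 4: 9100 × 0.971 = 8836
Group 5: 7050 × 0.953 = 6719
Group 6: 2550 × 0.948 = 2417
Group 7: 7900 × 0.93 + 1800 × 0.549 = 7347 + 988 = 8335
Giving 3818 / 8646 / 2787 / 8836 / 6719 / 2417 / 8335.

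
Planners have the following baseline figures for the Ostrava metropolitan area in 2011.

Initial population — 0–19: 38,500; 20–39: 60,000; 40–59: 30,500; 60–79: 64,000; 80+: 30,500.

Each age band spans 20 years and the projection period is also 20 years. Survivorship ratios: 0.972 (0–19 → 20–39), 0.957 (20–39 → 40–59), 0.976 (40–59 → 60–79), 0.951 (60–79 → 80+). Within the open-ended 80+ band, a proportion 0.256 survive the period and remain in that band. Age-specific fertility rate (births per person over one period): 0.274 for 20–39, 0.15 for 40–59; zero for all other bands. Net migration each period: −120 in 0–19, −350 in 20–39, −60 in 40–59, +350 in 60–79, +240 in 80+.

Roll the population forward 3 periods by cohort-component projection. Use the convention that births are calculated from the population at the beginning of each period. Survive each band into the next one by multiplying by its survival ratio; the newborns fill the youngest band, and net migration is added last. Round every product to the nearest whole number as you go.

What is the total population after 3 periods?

Period 1.
Births: 60000 * 0.274 = 16440, 30500 * 0.15 = 4575 ⇒ total 21015
20–39: 38500 * 0.972 = 37422
40–59: 60000 * 0.957 = 57420
60–79: 30500 * 0.976 = 29768
80+: 64000 * 0.951 + 30500 * 0.256 = 60864 + 7808 = 68672
Net migration: 0–19 − 120 → 20895; 20–39 − 350 → 37072; 40–59 − 60 → 57360; 60–79 + 350 → 30118; 80+ + 240 → 68912
→ [20895, 37072, 57360, 30118, 68912]
Period 2.
Births: 37072 * 0.274 = 10158, 57360 * 0.15 = 8604 ⇒ total 18762
20–39: 20895 * 0.972 = 20310
40–59: 37072 * 0.957 = 35478
60–79: 57360 * 0.976 = 55983
80+: 30118 * 0.951 + 68912 * 0.256 = 28642 + 17641 = 46283
Net migration: 0–19 − 120 → 18642; 20–39 − 350 → 19960; 40–59 − 60 → 35418; 60–79 + 350 → 56333; 80+ + 240 → 46523
→ [18642, 19960, 35418, 56333, 46523]
Period 3.
Births: 19960 * 0.274 = 5469, 35418 * 0.15 = 5313 ⇒ total 10782
20–39: 18642 * 0.972 = 18120
40–59: 19960 * 0.957 = 19102
60–79: 35418 * 0.976 = 34568
80+: 56333 * 0.951 + 46523 * 0.256 = 53573 + 11910 = 65483
Net migration: 0–19 − 120 → 10662; 20–39 − 350 → 17770; 40–59 − 60 → 19042; 60–79 + 350 → 34918; 80+ + 240 → 65723
→ [10662, 17770, 19042, 34918, 65723]
Total after period 3: 10662 + 17770 + 19042 + 34918 + 65723 = 148115

148115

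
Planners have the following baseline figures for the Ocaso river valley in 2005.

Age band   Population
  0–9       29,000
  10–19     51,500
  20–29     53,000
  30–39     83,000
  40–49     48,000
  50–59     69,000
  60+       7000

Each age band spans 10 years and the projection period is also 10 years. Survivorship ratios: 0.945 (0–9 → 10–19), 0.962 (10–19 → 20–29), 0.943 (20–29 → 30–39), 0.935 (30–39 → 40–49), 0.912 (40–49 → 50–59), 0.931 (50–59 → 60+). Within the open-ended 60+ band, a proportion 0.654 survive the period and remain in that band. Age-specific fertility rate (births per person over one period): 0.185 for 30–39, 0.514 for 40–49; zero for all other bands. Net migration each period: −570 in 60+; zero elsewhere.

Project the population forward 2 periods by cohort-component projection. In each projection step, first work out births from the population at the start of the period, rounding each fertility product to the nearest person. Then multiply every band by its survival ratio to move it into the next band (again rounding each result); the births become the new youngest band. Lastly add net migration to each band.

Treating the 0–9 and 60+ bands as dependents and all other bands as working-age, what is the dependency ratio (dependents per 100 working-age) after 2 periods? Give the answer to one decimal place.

Numbering the bands 1..7 from youngest to oldest:
Period 1.
Births: 83000 * 0.185 = 15355  |  48000 * 0.514 = 24672 — total 40027
Band 2: 29000 * 0.945 = 27405
Band 3: 51500 * 0.962 = 49543
Band 4: 53000 * 0.943 = 49979
Band 5: 83000 * 0.935 = 77605
Band 6: 48000 * 0.912 = 43776
Band 7: 69000 * 0.931 + 7000 * 0.654 = 64239 + 4578 = 68817
Net migration: Band 7 − 570 → 68247
→ [40027, 27405, 49543, 49979, 77605, 43776, 68247]
Period 2.
Births: 49979 * 0.185 = 9246  |  77605 * 0.514 = 39889 — total 49135
Band 2: 40027 * 0.945 = 37826
Band 3: 27405 * 0.962 = 26364
Band 4: 49543 * 0.943 = 46719
Band 5: 49979 * 0.935 = 46730
Band 6: 77605 * 0.912 = 70776
Band 7: 43776 * 0.931 + 68247 * 0.654 = 40755 + 44634 = 85389
Net migration: Band 7 − 570 → 84819
→ [49135, 37826, 26364, 46719, 46730, 70776, 84819]
Dependents (band 0–9 + band 60+) = 49135 + 84819 = 133954; working-age = 228415; ratio = 133954/228415 × 100 = 58.6

58.6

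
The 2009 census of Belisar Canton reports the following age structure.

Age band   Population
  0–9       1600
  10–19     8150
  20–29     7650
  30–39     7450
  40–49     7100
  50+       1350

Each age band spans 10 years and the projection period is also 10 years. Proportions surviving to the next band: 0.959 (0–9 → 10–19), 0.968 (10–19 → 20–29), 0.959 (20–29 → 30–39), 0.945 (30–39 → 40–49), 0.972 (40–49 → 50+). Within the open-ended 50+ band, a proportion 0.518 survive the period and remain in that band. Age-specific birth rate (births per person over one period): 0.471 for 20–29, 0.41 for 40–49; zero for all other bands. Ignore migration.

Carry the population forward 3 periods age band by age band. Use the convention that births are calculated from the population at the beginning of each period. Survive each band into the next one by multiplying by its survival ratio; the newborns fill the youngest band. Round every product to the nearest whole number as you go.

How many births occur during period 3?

— Period 1 —
Births: 7650 × 0.471 = 3603  |  7100 × 0.41 = 2911 — total 6514
10–19: 1600 × 0.959 = 1534
20–29: 8150 × 0.968 = 7889
30–39: 7650 × 0.959 = 7336
40–49: 7450 × 0.945 = 7040
50+: 7100 × 0.972 + 1350 × 0.518 = 6901 + 699 = 7600
Population now: 0–9=6514, 10–19=1534, 20–29=7889, 30–39=7336, 40–49=7040, 50+=7600
— Period 2 —
Births: 7889 × 0.471 = 3716  |  7040 × 0.41 = 2886 — total 6602
10–19: 6514 × 0.959 = 6247
20–29: 1534 × 0.968 = 1485
30–39: 7889 × 0.959 = 7566
40–49: 7336 × 0.945 = 6933
50+: 7040 × 0.972 + 7600 × 0.518 = 6843 + 3937 = 10780
Population now: 0–9=6602, 10–19=6247, 20–29=1485, 30–39=7566, 40–49=6933, 50+=10780
— Period 3 —
Births: 1485 × 0.471 = 699  |  6933 × 0.41 = 2843 — total 3542
10–19: 6602 × 0.959 = 6331
20–29: 6247 × 0.968 = 6047
30–39: 1485 × 0.959 = 1424
40–49: 7566 × 0.945 = 7150
50+: 6933 × 0.972 + 10780 × 0.518 = 6739 + 5584 = 12323
Population now: 0–9=3542, 10–19=6331, 20–29=6047, 30–39=1424, 40–49=7150, 50+=12323

3542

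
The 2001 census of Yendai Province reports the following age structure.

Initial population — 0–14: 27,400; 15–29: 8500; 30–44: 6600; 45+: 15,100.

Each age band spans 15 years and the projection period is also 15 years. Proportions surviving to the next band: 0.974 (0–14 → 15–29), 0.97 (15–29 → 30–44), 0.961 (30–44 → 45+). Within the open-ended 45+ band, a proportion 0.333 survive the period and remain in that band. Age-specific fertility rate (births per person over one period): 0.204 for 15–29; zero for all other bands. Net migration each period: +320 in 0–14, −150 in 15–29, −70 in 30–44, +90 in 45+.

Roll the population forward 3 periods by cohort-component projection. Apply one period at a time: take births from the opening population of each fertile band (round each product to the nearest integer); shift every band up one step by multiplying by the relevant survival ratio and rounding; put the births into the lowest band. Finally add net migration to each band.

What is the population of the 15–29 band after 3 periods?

(Groups numbered youngest = 1 to oldest = 4.)
[period 1]
Births: 8500 * 0.204 = 1734
Group 2: 27400 * 0.974 = 26688
Group 3: 8500 * 0.97 = 8245
Group 4: 6600 * 0.961 + 15100 * 0.333 = 6343 + 5028 = 11371
Net migration: Group 1 + 320 → 2054; Group 2 − 150 → 26538; Group 3 − 70 → 8175; Group 4 + 90 → 11461
End of period: [2054, 26538, 8175, 11461]
[period 2]
Births: 26538 * 0.204 = 5414
Group 2: 2054 * 0.974 = 2001
Group 3: 26538 * 0.97 = 25742
Group 4: 8175 * 0.961 + 11461 * 0.333 = 7856 + 3817 = 11673
Net migration: Group 1 + 320 → 5734; Group 2 − 150 → 1851; Group 3 − 70 → 25672; Group 4 + 90 → 11763
End of period: [5734, 1851, 25672, 11763]
[period 3]
Births: 1851 * 0.204 = 378
Group 2: 5734 * 0.974 = 5585
Group 3: 1851 * 0.97 = 1795
Group 4: 25672 * 0.961 + 11763 * 0.333 = 24671 + 3917 = 28588
Net migration: Group 1 + 320 → 698; Group 2 − 150 → 5435; Group 3 − 70 → 1725; Group 4 + 90 → 28678
End of period: [698, 5435, 1725, 28678]

5435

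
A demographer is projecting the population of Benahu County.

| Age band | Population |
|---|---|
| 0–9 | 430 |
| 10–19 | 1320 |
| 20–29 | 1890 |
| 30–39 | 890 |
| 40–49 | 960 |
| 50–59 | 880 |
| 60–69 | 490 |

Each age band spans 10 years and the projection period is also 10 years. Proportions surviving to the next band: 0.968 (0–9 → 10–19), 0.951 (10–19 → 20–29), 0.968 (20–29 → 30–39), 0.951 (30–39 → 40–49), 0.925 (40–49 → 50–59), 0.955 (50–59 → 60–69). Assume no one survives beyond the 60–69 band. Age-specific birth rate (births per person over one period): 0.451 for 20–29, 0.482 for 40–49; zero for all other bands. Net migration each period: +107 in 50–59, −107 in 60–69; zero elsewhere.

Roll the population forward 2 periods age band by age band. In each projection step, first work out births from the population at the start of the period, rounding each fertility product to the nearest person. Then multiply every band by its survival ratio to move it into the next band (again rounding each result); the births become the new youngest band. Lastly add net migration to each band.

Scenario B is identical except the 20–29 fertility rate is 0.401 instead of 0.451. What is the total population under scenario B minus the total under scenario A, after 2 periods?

-154

(Bands numbered youngest = 1 to oldest = 7.)
After projecting period 1:
Births: 1890 × 0.451 = 852 ; 960 × 0.482 = 463 → total 1315
Band 2: 430 × 0.968 = 416
Band 3: 1320 × 0.951 = 1255
Band 4: 1890 × 0.968 = 1830
Band 5: 890 × 0.951 = 846
Band 6: 960 × 0.925 = 888
Band 7: 880 × 0.955 = 840
Net migration: Band 6 + 107 → 995; Band 7 − 107 → 733
→ [1315, 416, 1255, 1830, 846, 995, 733]
After projecting period 2:
Births: 1255 × 0.451 = 566 ; 846 × 0.482 = 408 → total 974
Band 2: 1315 × 0.968 = 1273
Band 3: 416 × 0.951 = 396
Band 4: 1255 × 0.968 = 1215
Band 5: 1830 × 0.951 = 1740
Band 6: 846 × 0.925 = 783
Band 7: 995 × 0.955 = 950
Net migration: Band 6 + 107 → 890; Band 7 − 107 → 843
→ [974, 1273, 396, 1215, 1740, 890, 843]
Scenario A total after 2 periods: 7331
Scenario B projection —
After projecting period 1:
Births: 1890 × 0.401 = 758 ; 960 × 0.482 = 463 → total 1221
Band 2: 430 × 0.968 = 416
Band 3: 1320 × 0.951 = 1255
Band 4: 1890 × 0.968 = 1830
Band 5: 890 × 0.951 = 846
Band 6: 960 × 0.925 = 888
Band 7: 880 × 0.955 = 840
Net migration: Band 6 + 107 → 995; Band 7 − 107 → 733
→ [1221, 416, 1255, 1830, 846, 995, 733]
After projecting period 2:
Births: 1255 × 0.401 = 503 ; 846 × 0.482 = 408 → total 911
Band 2: 1221 × 0.968 = 1182
Band 3: 416 × 0.951 = 396
Band 4: 1255 × 0.968 = 1215
Band 5: 1830 × 0.951 = 1740
Band 6: 846 × 0.925 = 783
Band 7: 995 × 0.955 = 950
Net migration: Band 6 + 107 → 890; Band 7 − 107 → 843
→ [911, 1182, 396, 1215, 1740, 890, 843]
Scenario B total after 2 periods: 7177
Difference B − A = 7177 − 7331 = -154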